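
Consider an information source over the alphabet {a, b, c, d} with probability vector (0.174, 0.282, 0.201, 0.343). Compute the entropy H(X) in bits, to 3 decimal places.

1.949 bits

H = −Σ pᵢ log₂ pᵢ.
−0.174·log₂(0.174) = 0.4390
−0.282·log₂(0.282) = 0.5150
−0.201·log₂(0.201) = 0.4653
−0.343·log₂(0.343) = 0.5295
Sum ≈ 1.9487 → 1.949 bits.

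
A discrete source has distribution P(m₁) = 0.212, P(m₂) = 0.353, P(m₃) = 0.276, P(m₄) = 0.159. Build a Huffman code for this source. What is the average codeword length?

2 bits/symbol

Repeatedly combine the two least-probable nodes; the expected code length is the sum of the merged weights.
merge 159/1000 + 53/250 → 371/1000
merge 69/250 + 353/1000 → 629/1000
merge 371/1000 + 629/1000 → 1
L = 371/1000 + 629/1000 + 1 = 2 bits/symbol.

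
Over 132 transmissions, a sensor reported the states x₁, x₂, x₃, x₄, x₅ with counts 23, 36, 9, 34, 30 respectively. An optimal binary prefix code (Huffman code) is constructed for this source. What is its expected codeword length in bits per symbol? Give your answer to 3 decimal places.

2.242 bits/symbol

Probabilities are the counts divided by 132.
Repeatedly combine the two least-probable nodes; the expected code length is the sum of the merged weights.
merge 3/44 + 23/132 → 8/33
merge 5/22 + 8/33 → 31/66
merge 17/66 + 3/11 → 35/66
merge 31/66 + 35/66 → 1
L = 8/33 + 31/66 + 35/66 + 1 = 74/33 ≈ 2.242 bits/symbol.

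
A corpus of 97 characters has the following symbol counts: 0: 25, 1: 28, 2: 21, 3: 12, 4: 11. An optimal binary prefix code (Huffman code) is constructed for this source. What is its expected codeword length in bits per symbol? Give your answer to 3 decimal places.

Probabilities are the counts divided by 97.
Repeatedly combine the two least-probable nodes; the expected code length is the sum of the merged weights.
merge 11/97 + 12/97 → 23/97
merge 21/97 + 23/97 → 44/97
merge 25/97 + 28/97 → 53/97
merge 44/97 + 53/97 → 1
L = 23/97 + 44/97 + 53/97 + 1 = 217/97 ≈ 2.237 bits/symbol.

2.237 bits/symbol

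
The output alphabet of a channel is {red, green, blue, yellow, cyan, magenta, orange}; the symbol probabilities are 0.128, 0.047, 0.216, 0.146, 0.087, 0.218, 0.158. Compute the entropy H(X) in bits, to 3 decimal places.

H = −Σ pᵢ log₂ pᵢ.
−0.128·log₂(0.128) = 0.3796
−0.047·log₂(0.047) = 0.2073
−0.216·log₂(0.216) = 0.4776
−0.146·log₂(0.146) = 0.4053
−0.087·log₂(0.087) = 0.3065
−0.218·log₂(0.218) = 0.4791
−0.158·log₂(0.158) = 0.4206
Sum ≈ 2.6760 → 2.676 bits.

2.676 bits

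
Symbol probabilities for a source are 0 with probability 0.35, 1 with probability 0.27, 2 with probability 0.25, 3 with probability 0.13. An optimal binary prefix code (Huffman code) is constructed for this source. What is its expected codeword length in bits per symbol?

Repeatedly combine the two least-probable nodes; the expected code length is the sum of the merged weights.
merge 13/100 + 1/4 → 19/50
merge 27/100 + 7/20 → 31/50
merge 19/50 + 31/50 → 1
L = 19/50 + 31/50 + 1 = 2 bits/symbol.

2 bits/symbol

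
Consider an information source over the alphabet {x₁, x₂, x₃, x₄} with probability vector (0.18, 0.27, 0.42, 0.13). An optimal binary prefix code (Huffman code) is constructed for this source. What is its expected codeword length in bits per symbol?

Repeatedly combine the two least-probable nodes; the expected code length is the sum of the merged weights.
merge 13/100 + 9/50 → 31/100
merge 27/100 + 31/100 → 29/50
merge 21/50 + 29/50 → 1
L = 31/100 + 29/50 + 1 = 189/100 = 1.89 bits/symbol.

1.89 bits/symbol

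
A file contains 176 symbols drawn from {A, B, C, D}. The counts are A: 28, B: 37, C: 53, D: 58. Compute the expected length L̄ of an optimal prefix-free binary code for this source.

Probabilities are the counts divided by 176.
Repeatedly combine the two least-probable nodes; the expected code length is the sum of the merged weights.
merge 7/44 + 37/176 → 65/176
merge 53/176 + 29/88 → 111/176
merge 65/176 + 111/176 → 1
L = 65/176 + 111/176 + 1 = 2 bits/symbol.

2 bits/symbol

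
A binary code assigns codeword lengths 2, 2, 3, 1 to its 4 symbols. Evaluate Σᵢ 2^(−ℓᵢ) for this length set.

1.125

With common denominator 2^3 = 8: Σ 2^(−ℓᵢ) = 2/8 + 2/8 + 1/8 + 4/8 = 9/8 = 1.125.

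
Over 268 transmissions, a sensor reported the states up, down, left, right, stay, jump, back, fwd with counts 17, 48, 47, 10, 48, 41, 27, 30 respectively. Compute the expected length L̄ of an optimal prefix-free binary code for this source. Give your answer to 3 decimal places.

Probabilities are the counts divided by 268.
Repeatedly combine the two least-probable nodes; the expected code length is the sum of the merged weights.
merge 5/134 + 17/268 → 27/268
merge 27/268 + 27/268 → 27/134
merge 15/134 + 41/268 → 71/268
merge 47/268 + 12/67 → 95/268
merge 12/67 + 27/134 → 51/134
merge 71/268 + 95/268 → 83/134
merge 51/134 + 83/134 → 1
L = 27/268 + 27/134 + 71/268 + 95/268 + 51/134 + 83/134 + 1 = 783/268 ≈ 2.922 bits/symbol.

2.922 bits/symbol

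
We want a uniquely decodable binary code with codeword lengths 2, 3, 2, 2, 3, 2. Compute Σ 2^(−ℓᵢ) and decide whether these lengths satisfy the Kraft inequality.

1.25; no

With common denominator 2^3 = 8: Σ 2^(−ℓᵢ) = 2/8 + 1/8 + 2/8 + 2/8 + 1/8 + 2/8 = 10/8 = 1.25.
Kraft's inequality requires Σ ≤ 1; here Σ = 1.25 > 1, so no such prefix code exists.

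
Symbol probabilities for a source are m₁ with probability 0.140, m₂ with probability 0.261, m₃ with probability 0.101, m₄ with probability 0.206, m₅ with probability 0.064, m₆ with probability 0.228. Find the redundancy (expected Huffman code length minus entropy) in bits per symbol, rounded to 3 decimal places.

0.023 bits

Entropy H = −Σ p log₂ p ≈ 2.4466 bits.
Huffman merges: 8/125+101/1000→33/200; 7/50+33/200→61/200; 103/500+57/250→217/500; 261/1000+61/200→283/500; 217/500+283/500→1. L = 247/100 ≈ 2.4700.
L − H = 2.4700 − 2.4466 = 0.023 bits.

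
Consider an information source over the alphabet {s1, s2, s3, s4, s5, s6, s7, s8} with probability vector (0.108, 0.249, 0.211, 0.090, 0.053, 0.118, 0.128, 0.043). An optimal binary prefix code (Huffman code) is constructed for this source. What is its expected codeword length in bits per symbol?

2.822 bits/symbol

Repeatedly combine the two least-probable nodes; the expected code length is the sum of the merged weights.
merge 43/1000 + 53/1000 → 12/125
merge 9/100 + 12/125 → 93/500
merge 27/250 + 59/500 → 113/500
merge 16/125 + 93/500 → 157/500
merge 211/1000 + 113/500 → 437/1000
merge 249/1000 + 157/500 → 563/1000
merge 437/1000 + 563/1000 → 1
L = 12/125 + 93/500 + 113/500 + 157/500 + 437/1000 + 563/1000 + 1 = 1411/500 = 2.822 bits/symbol.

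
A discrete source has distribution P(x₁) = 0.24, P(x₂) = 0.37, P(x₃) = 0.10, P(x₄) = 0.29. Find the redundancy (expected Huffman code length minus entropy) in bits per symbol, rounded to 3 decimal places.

0.095 bits

Entropy H = −Σ p log₂ p ≈ 1.8750 bits.
Huffman merges: 1/10+6/25→17/50; 29/100+17/50→63/100; 37/100+63/100→1. L = 197/100 ≈ 1.9700.
L − H = 1.9700 − 1.8750 = 0.095 bits.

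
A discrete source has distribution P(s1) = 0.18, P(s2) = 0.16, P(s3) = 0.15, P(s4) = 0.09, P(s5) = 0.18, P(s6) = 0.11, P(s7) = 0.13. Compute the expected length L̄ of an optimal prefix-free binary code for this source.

2.82 bits/symbol

Repeatedly combine the two least-probable nodes; the expected code length is the sum of the merged weights.
merge 9/100 + 11/100 → 1/5
merge 13/100 + 3/20 → 7/25
merge 4/25 + 9/50 → 17/50
merge 9/50 + 1/5 → 19/50
merge 7/25 + 17/50 → 31/50
merge 19/50 + 31/50 → 1
L = 1/5 + 7/25 + 17/50 + 19/50 + 31/50 + 1 = 141/50 = 2.82 bits/symbol.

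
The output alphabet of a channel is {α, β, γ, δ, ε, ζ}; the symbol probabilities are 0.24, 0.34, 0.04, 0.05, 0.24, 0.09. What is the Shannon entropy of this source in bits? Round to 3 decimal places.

2.232 bits

H = −Σ pᵢ log₂ pᵢ.
−0.24·log₂(0.24) = 0.4941
−0.34·log₂(0.34) = 0.5292
−0.04·log₂(0.04) = 0.1858
−0.05·log₂(0.05) = 0.2161
−0.24·log₂(0.24) = 0.4941
−0.09·log₂(0.09) = 0.3127
Sum ≈ 2.2319 → 2.232 bits.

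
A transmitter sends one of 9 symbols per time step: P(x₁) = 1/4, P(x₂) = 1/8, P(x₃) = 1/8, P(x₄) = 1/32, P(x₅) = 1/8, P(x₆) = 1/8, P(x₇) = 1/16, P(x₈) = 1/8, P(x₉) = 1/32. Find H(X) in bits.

2.9375 bits

Each probability is a power of 1/2, so log₂(1/p) is an integer.
H = Σ p·log₂(1/p) = 1/4·2 + 1/8·3 + 1/8·3 + 1/32·5 + 1/8·3 + 1/8·3 + 1/16·4 + 1/8·3 + 1/32·5 = 2.9375 bits.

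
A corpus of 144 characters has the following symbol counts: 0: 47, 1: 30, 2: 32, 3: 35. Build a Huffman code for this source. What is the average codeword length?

2 bits/symbol

Probabilities are the counts divided by 144.
Repeatedly combine the two least-probable nodes; the expected code length is the sum of the merged weights.
merge 5/24 + 2/9 → 31/72
merge 35/144 + 47/144 → 41/72
merge 31/72 + 41/72 → 1
L = 31/72 + 41/72 + 1 = 2 bits/symbol.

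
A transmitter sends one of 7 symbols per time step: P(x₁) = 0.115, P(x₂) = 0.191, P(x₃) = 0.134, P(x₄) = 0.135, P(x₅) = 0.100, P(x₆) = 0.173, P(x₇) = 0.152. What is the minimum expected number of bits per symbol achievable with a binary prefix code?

Repeatedly combine the two least-probable nodes; the expected code length is the sum of the merged weights.
merge 1/10 + 23/200 → 43/200
merge 67/500 + 27/200 → 269/1000
merge 19/125 + 173/1000 → 13/40
merge 191/1000 + 43/200 → 203/500
merge 269/1000 + 13/40 → 297/500
merge 203/500 + 297/500 → 1
L = 43/200 + 269/1000 + 13/40 + 203/500 + 297/500 + 1 = 2809/1000 = 2.809 bits/symbol.

2.809 bits/symbol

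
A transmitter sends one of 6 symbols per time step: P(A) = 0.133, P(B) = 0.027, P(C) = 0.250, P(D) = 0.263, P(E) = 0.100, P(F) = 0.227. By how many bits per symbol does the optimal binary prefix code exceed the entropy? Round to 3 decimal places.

Entropy H = −Σ p log₂ p ≈ 2.3524 bits.
Huffman merges: 27/1000+1/10→127/1000; 127/1000+133/1000→13/50; 227/1000+1/4→477/1000; 13/50+263/1000→523/1000; 477/1000+523/1000→1. L = 2387/1000 ≈ 2.3870.
L − H = 2.3870 − 2.3524 = 0.035 bits.

0.035 bits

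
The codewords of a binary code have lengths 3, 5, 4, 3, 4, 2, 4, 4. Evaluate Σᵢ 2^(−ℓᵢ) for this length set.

With common denominator 2^5 = 32: Σ 2^(−ℓᵢ) = 4/32 + 1/32 + 2/32 + 4/32 + 2/32 + 8/32 + 2/32 + 2/32 = 25/32 = 0.78125.

0.78125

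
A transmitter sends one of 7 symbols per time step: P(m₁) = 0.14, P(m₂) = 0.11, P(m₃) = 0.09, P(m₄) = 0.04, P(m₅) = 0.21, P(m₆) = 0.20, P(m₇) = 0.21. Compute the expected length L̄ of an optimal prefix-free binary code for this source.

2.71 bits/symbol

Repeatedly combine the two least-probable nodes; the expected code length is the sum of the merged weights.
merge 1/25 + 9/100 → 13/100
merge 11/100 + 13/100 → 6/25
merge 7/50 + 1/5 → 17/50
merge 21/100 + 21/100 → 21/50
merge 6/25 + 17/50 → 29/50
merge 21/50 + 29/50 → 1
L = 13/100 + 6/25 + 17/50 + 21/50 + 29/50 + 1 = 271/100 = 2.71 bits/symbol.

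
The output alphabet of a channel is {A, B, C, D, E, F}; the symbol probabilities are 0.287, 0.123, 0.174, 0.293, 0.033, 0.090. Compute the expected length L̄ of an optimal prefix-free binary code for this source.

Repeatedly combine the two least-probable nodes; the expected code length is the sum of the merged weights.
merge 33/1000 + 9/100 → 123/1000
merge 123/1000 + 123/1000 → 123/500
merge 87/500 + 123/500 → 21/50
merge 287/1000 + 293/1000 → 29/50
merge 21/50 + 29/50 → 1
L = 123/1000 + 123/500 + 21/50 + 29/50 + 1 = 2369/1000 = 2.369 bits/symbol.

2.369 bits/symbol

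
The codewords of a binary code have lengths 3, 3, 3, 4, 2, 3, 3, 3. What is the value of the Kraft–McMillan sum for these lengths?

1.0625

With common denominator 2^4 = 16: Σ 2^(−ℓᵢ) = 2/16 + 2/16 + 2/16 + 1/16 + 4/16 + 2/16 + 2/16 + 2/16 = 17/16 = 1.0625.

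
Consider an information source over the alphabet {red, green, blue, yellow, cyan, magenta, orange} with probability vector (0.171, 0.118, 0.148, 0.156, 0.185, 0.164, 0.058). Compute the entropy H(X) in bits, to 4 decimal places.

2.7420 bits

H = −Σ pᵢ log₂ pᵢ.
−0.171·log₂(0.171) = 0.4357
−0.118·log₂(0.118) = 0.3638
−0.148·log₂(0.148) = 0.4079
−0.156·log₂(0.156) = 0.4181
−0.185·log₂(0.185) = 0.4504
−0.164·log₂(0.164) = 0.4278
−0.058·log₂(0.058) = 0.2383
Sum ≈ 2.7420 → 2.7420 bits.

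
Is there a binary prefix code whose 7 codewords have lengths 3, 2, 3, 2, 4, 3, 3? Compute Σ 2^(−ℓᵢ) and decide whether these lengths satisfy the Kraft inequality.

With common denominator 2^4 = 16: Σ 2^(−ℓᵢ) = 2/16 + 4/16 + 2/16 + 4/16 + 1/16 + 2/16 + 2/16 = 17/16 = 1.0625.
Kraft's inequality requires Σ ≤ 1; here Σ = 1.0625 > 1, so no such prefix code exists.

1.0625; no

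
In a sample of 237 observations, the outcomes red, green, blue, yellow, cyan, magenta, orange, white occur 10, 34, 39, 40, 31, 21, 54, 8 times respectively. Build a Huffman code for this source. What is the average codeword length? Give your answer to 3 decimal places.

Probabilities are the counts divided by 237.
Repeatedly combine the two least-probable nodes; the expected code length is the sum of the merged weights.
merge 8/237 + 10/237 → 6/79
merge 6/79 + 7/79 → 13/79
merge 31/237 + 34/237 → 65/237
merge 13/79 + 13/79 → 26/79
merge 40/237 + 18/79 → 94/237
merge 65/237 + 26/79 → 143/237
merge 94/237 + 143/237 → 1
L = 6/79 + 13/79 + 65/237 + 26/79 + 94/237 + 143/237 + 1 = 674/237 ≈ 2.844 bits/symbol.

2.844 bits/symbol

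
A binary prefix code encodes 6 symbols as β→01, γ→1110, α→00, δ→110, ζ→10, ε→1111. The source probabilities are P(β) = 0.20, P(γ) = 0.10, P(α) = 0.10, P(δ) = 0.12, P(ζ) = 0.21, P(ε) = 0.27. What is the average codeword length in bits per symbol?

2.86 bits/symbol

L̄ = Σ pᵢ·ℓᵢ = 0.20·2 + 0.10·4 + 0.10·2 + 0.12·3 + 0.21·2 + 0.27·4 = 2.86 bits/symbol.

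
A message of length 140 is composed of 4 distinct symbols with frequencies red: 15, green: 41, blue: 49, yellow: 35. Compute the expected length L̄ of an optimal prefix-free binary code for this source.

2 bits/symbol

Probabilities are the counts divided by 140.
Repeatedly combine the two least-probable nodes; the expected code length is the sum of the merged weights.
merge 3/28 + 1/4 → 5/14
merge 41/140 + 7/20 → 9/14
merge 5/14 + 9/14 → 1
L = 5/14 + 9/14 + 1 = 2 bits/symbol.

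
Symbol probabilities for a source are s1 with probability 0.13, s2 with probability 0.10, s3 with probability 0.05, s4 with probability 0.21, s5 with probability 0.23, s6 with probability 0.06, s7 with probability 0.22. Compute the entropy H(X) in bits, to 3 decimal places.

2.616 bits

H = −Σ pᵢ log₂ pᵢ.
−0.13·log₂(0.13) = 0.3826
−0.10·log₂(0.10) = 0.3322
−0.05·log₂(0.05) = 0.2161
−0.21·log₂(0.21) = 0.4728
−0.23·log₂(0.23) = 0.4877
−0.06·log₂(0.06) = 0.2435
−0.22·log₂(0.22) = 0.4806
Sum ≈ 2.6155 → 2.616 bits.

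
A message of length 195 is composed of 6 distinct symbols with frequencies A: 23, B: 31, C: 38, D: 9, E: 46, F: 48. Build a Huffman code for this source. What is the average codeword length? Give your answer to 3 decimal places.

2.487 bits/symbol

Probabilities are the counts divided by 195.
Repeatedly combine the two least-probable nodes; the expected code length is the sum of the merged weights.
merge 3/65 + 23/195 → 32/195
merge 31/195 + 32/195 → 21/65
merge 38/195 + 46/195 → 28/65
merge 16/65 + 21/65 → 37/65
merge 28/65 + 37/65 → 1
L = 32/195 + 21/65 + 28/65 + 37/65 + 1 = 97/39 ≈ 2.487 bits/symbol.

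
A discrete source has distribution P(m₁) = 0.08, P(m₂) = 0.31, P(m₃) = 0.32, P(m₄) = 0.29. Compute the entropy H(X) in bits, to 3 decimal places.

1.859 bits

H = −Σ pᵢ log₂ pᵢ.
−0.08·log₂(0.08) = 0.2915
−0.31·log₂(0.31) = 0.5238
−0.32·log₂(0.32) = 0.5260
−0.29·log₂(0.29) = 0.5179
Sum ≈ 1.8592 → 1.859 bits.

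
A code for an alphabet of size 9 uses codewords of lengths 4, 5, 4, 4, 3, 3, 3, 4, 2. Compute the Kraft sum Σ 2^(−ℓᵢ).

With common denominator 2^5 = 32: Σ 2^(−ℓᵢ) = 2/32 + 1/32 + 2/32 + 2/32 + 4/32 + 4/32 + 4/32 + 2/32 + 8/32 = 29/32 = 0.90625.

0.90625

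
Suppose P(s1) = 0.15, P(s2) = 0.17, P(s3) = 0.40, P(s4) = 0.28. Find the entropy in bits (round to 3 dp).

H = −Σ pᵢ log₂ pᵢ.
−0.15·log₂(0.15) = 0.4105
−0.17·log₂(0.17) = 0.4346
−0.40·log₂(0.40) = 0.5288
−0.28·log₂(0.28) = 0.5142
Sum ≈ 1.8881 → 1.888 bits.

1.888 bits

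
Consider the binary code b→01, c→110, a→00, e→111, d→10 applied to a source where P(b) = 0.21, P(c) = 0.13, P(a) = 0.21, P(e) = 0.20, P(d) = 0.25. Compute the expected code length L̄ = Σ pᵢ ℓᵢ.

L̄ = Σ pᵢ·ℓᵢ = 0.21·2 + 0.13·3 + 0.21·2 + 0.20·3 + 0.25·2 = 2.33 bits/symbol.

2.33 bits/symbol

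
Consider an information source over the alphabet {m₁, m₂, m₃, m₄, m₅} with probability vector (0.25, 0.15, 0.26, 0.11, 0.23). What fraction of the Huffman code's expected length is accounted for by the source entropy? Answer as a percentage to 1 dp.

Entropy H = −Σ p log₂ p ≈ 2.2538 bits.
Huffman merges: 11/100+3/20→13/50; 23/100+1/4→12/25; 13/50+13/50→13/25; 12/25+13/25→1. L = 113/50 ≈ 2.2600.
Efficiency = H/L = 2.2538/2.2600 = 99.7%.

99.7%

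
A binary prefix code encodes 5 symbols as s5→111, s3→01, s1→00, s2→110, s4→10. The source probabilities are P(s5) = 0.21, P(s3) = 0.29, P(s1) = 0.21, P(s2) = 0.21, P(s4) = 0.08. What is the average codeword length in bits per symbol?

L̄ = Σ pᵢ·ℓᵢ = 0.21·3 + 0.29·2 + 0.21·2 + 0.21·3 + 0.08·2 = 2.42 bits/symbol.

2.42 bits/symbol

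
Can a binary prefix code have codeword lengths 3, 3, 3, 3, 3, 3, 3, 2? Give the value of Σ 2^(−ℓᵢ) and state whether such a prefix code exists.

With common denominator 2^3 = 8: Σ 2^(−ℓᵢ) = 1/8 + 1/8 + 1/8 + 1/8 + 1/8 + 1/8 + 1/8 + 2/8 = 9/8 = 1.125.
Kraft's inequality requires Σ ≤ 1; here Σ = 1.125 > 1, so no such prefix code exists.

1.125; no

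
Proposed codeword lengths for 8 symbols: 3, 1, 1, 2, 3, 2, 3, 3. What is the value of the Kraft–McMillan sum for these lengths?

With common denominator 2^3 = 8: Σ 2^(−ℓᵢ) = 1/8 + 4/8 + 4/8 + 2/8 + 1/8 + 2/8 + 1/8 + 1/8 = 16/8 = 2.

2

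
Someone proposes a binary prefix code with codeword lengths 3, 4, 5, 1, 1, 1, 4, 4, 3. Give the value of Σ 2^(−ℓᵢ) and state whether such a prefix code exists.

With common denominator 2^5 = 32: Σ 2^(−ℓᵢ) = 4/32 + 2/32 + 1/32 + 16/32 + 16/32 + 16/32 + 2/32 + 2/32 + 4/32 = 63/32 = 1.96875.
Kraft's inequality requires Σ ≤ 1; here Σ = 1.96875 > 1, so no such prefix code exists.

1.96875; no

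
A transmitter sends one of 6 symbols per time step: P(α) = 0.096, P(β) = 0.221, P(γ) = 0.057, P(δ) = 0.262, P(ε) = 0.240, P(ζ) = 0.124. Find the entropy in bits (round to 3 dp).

H = −Σ pᵢ log₂ pᵢ.
−0.096·log₂(0.096) = 0.3246
−0.221·log₂(0.221) = 0.4813
−0.057·log₂(0.057) = 0.2356
−0.262·log₂(0.262) = 0.5063
−0.240·log₂(0.240) = 0.4941
−0.124·log₂(0.124) = 0.3734
Sum ≈ 2.4153 → 2.415 bits.

2.415 bits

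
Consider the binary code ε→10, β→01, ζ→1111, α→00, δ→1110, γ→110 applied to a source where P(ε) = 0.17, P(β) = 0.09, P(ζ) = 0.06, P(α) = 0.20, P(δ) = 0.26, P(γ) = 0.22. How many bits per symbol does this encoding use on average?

L̄ = Σ pᵢ·ℓᵢ = 0.17·2 + 0.09·2 + 0.06·4 + 0.20·2 + 0.26·4 + 0.22·3 = 2.86 bits/symbol.

2.86 bits/symbol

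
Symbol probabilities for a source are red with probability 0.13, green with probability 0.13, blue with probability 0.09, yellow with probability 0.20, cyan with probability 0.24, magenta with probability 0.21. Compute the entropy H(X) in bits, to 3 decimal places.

2.509 bits

H = −Σ pᵢ log₂ pᵢ.
−0.13·log₂(0.13) = 0.3826
−0.13·log₂(0.13) = 0.3826
−0.09·log₂(0.09) = 0.3127
−0.20·log₂(0.20) = 0.4644
−0.24·log₂(0.24) = 0.4941
−0.21·log₂(0.21) = 0.4728
Sum ≈ 2.5093 → 2.509 bits.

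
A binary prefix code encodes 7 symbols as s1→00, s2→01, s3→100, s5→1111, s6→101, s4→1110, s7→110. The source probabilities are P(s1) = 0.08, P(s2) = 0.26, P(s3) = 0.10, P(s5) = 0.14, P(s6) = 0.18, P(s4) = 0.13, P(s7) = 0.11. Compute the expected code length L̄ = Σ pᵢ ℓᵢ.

2.93 bits/symbol

L̄ = Σ pᵢ·ℓᵢ = 0.08·2 + 0.26·2 + 0.10·3 + 0.14·4 + 0.18·3 + 0.13·4 + 0.11·3 = 2.93 bits/symbol.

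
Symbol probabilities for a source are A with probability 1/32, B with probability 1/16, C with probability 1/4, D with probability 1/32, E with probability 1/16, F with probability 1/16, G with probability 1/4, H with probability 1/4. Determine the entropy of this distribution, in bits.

Each probability is a power of 1/2, so log₂(1/p) is an integer.
H = Σ p·log₂(1/p) = 1/32·5 + 1/16·4 + 1/4·2 + 1/32·5 + 1/16·4 + 1/16·4 + 1/4·2 + 1/4·2 = 2.5625 bits.

2.5625 bits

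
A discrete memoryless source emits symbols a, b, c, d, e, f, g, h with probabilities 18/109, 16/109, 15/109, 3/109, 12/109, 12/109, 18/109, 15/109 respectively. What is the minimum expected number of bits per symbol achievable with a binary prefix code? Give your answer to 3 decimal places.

Repeatedly combine the two least-probable nodes; the expected code length is the sum of the merged weights.
merge 3/109 + 12/109 → 15/109
merge 12/109 + 15/109 → 27/109
merge 15/109 + 15/109 → 30/109
merge 16/109 + 18/109 → 34/109
merge 18/109 + 27/109 → 45/109
merge 30/109 + 34/109 → 64/109
merge 45/109 + 64/109 → 1
L = 15/109 + 27/109 + 30/109 + 34/109 + 45/109 + 64/109 + 1 = 324/109 ≈ 2.972 bits/symbol.

2.972 bits/symbol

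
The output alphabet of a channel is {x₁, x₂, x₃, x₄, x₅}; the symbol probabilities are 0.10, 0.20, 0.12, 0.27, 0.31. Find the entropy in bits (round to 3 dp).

2.197 bits

H = −Σ pᵢ log₂ pᵢ.
−0.10·log₂(0.10) = 0.3322
−0.20·log₂(0.20) = 0.4644
−0.12·log₂(0.12) = 0.3671
−0.27·log₂(0.27) = 0.5100
−0.31·log₂(0.31) = 0.5238
Sum ≈ 2.1975 → 2.197 bits.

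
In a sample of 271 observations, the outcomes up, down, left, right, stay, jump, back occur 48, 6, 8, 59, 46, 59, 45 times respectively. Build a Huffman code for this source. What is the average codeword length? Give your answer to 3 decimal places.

2.616 bits/symbol

Probabilities are the counts divided by 271.
Repeatedly combine the two least-probable nodes; the expected code length is the sum of the merged weights.
merge 6/271 + 8/271 → 14/271
merge 14/271 + 45/271 → 59/271
merge 46/271 + 48/271 → 94/271
merge 59/271 + 59/271 → 118/271
merge 59/271 + 94/271 → 153/271
merge 118/271 + 153/271 → 1
L = 14/271 + 59/271 + 94/271 + 118/271 + 153/271 + 1 = 709/271 ≈ 2.616 bits/symbol.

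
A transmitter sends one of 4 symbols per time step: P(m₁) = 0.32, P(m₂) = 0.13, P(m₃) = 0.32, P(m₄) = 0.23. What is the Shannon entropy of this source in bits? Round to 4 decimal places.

H = −Σ pᵢ log₂ pᵢ.
−0.32·log₂(0.32) = 0.5260
−0.13·log₂(0.13) = 0.3826
−0.32·log₂(0.32) = 0.5260
−0.23·log₂(0.23) = 0.4877
Sum ≈ 1.9224 → 1.9224 bits.

1.9224 bits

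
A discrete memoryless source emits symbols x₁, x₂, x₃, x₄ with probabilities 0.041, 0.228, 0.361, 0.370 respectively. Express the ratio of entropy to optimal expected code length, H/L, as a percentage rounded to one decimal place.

Entropy H = −Σ p log₂ p ≈ 1.7366 bits.
Huffman merges: 41/1000+57/250→269/1000; 269/1000+361/1000→63/100; 37/100+63/100→1. L = 1899/1000 ≈ 1.8990.
Efficiency = H/L = 1.7366/1.8990 = 91.4%.

91.4%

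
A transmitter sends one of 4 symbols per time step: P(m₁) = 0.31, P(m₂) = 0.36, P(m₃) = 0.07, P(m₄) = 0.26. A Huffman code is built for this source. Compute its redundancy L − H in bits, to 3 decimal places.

0.142 bits

Entropy H = −Σ p log₂ p ≈ 1.8283 bits.
Huffman merges: 7/100+13/50→33/100; 31/100+33/100→16/25; 9/25+16/25→1. L = 197/100 ≈ 1.9700.
L − H = 1.9700 − 1.8283 = 0.142 bits.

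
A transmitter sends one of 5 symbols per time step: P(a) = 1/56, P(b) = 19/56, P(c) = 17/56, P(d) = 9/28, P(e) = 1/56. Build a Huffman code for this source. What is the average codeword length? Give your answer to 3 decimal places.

Repeatedly combine the two least-probable nodes; the expected code length is the sum of the merged weights.
merge 1/56 + 1/56 → 1/28
merge 1/28 + 17/56 → 19/56
merge 9/28 + 19/56 → 37/56
merge 19/56 + 37/56 → 1
L = 1/28 + 19/56 + 37/56 + 1 = 57/28 ≈ 2.036 bits/symbol.

2.036 bits/symbol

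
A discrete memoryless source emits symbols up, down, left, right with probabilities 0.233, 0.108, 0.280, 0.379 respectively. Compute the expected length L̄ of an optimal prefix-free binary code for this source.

Repeatedly combine the two least-probable nodes; the expected code length is the sum of the merged weights.
merge 27/250 + 233/1000 → 341/1000
merge 7/25 + 341/1000 → 621/1000
merge 379/1000 + 621/1000 → 1
L = 341/1000 + 621/1000 + 1 = 981/500 = 1.962 bits/symbol.

1.962 bits/symbol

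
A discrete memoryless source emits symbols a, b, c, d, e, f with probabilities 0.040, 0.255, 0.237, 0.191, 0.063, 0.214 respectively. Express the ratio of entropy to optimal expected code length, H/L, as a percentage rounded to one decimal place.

Entropy H = −Σ p log₂ p ≈ 2.3642 bits.
Huffman merges: 1/25+63/1000→103/1000; 103/1000+191/1000→147/500; 107/500+237/1000→451/1000; 51/200+147/500→549/1000; 451/1000+549/1000→1. L = 2397/1000 ≈ 2.3970.
Efficiency = H/L = 2.3642/2.3970 = 98.6%.

98.6%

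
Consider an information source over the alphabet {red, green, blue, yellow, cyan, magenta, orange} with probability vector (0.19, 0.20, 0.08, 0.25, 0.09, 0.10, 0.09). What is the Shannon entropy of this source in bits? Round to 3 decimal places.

H = −Σ pᵢ log₂ pᵢ.
−0.19·log₂(0.19) = 0.4552
−0.20·log₂(0.20) = 0.4644
−0.08·log₂(0.08) = 0.2915
−0.25·log₂(0.25) = 0.5000
−0.09·log₂(0.09) = 0.3127
−0.10·log₂(0.10) = 0.3322
−0.09·log₂(0.09) = 0.3127
Sum ≈ 2.6686 → 2.669 bits.

2.669 bits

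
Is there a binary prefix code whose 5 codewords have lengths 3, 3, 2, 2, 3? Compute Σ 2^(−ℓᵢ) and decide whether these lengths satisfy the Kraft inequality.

With common denominator 2^3 = 8: Σ 2^(−ℓᵢ) = 1/8 + 1/8 + 2/8 + 2/8 + 1/8 = 7/8 = 0.875.
Kraft's inequality requires Σ ≤ 1; here Σ = 0.875 ≤ 1, so such a prefix code exists.

0.875; yes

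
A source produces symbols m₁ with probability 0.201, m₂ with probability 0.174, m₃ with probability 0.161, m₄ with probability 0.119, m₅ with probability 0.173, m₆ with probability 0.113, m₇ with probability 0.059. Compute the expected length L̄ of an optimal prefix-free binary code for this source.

Repeatedly combine the two least-probable nodes; the expected code length is the sum of the merged weights.
merge 59/1000 + 113/1000 → 43/250
merge 119/1000 + 161/1000 → 7/25
merge 43/250 + 173/1000 → 69/200
merge 87/500 + 201/1000 → 3/8
merge 7/25 + 69/200 → 5/8
merge 3/8 + 5/8 → 1
L = 43/250 + 7/25 + 69/200 + 3/8 + 5/8 + 1 = 2797/1000 = 2.797 bits/symbol.

2.797 bits/symbol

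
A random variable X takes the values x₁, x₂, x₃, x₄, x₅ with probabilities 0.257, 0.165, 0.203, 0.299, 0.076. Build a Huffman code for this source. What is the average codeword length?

Repeatedly combine the two least-probable nodes; the expected code length is the sum of the merged weights.
merge 19/250 + 33/200 → 241/1000
merge 203/1000 + 241/1000 → 111/250
merge 257/1000 + 299/1000 → 139/250
merge 111/250 + 139/250 → 1
L = 241/1000 + 111/250 + 139/250 + 1 = 2241/1000 = 2.241 bits/symbol.

2.241 bits/symbol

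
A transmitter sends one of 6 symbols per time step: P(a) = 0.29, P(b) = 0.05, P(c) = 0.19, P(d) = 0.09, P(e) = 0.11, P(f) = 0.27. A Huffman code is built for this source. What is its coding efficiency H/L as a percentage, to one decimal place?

98.8%

Entropy H = −Σ p log₂ p ≈ 2.3622 bits.
Huffman merges: 1/20+9/100→7/50; 11/100+7/50→1/4; 19/100+1/4→11/25; 27/100+29/100→14/25; 11/25+14/25→1. L = 239/100 ≈ 2.3900.
Efficiency = H/L = 2.3622/2.3900 = 98.8%.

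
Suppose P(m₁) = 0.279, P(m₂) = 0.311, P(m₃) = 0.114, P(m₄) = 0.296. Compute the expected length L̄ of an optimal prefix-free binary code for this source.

2 bits/symbol

Repeatedly combine the two least-probable nodes; the expected code length is the sum of the merged weights.
merge 57/500 + 279/1000 → 393/1000
merge 37/125 + 311/1000 → 607/1000
merge 393/1000 + 607/1000 → 1
L = 393/1000 + 607/1000 + 1 = 2 bits/symbol.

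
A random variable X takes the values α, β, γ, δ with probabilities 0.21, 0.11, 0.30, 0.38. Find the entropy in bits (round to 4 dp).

1.8747 bits

H = −Σ pᵢ log₂ pᵢ.
−0.21·log₂(0.21) = 0.4728
−0.11·log₂(0.11) = 0.3503
−0.30·log₂(0.30) = 0.5211
−0.38·log₂(0.38) = 0.5305
Sum ≈ 1.8747 → 1.8747 bits.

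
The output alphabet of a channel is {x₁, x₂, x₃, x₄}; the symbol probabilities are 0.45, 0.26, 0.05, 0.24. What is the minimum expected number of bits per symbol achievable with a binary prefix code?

1.84 bits/symbol

Repeatedly combine the two least-probable nodes; the expected code length is the sum of the merged weights.
merge 1/20 + 6/25 → 29/100
merge 13/50 + 29/100 → 11/20
merge 9/20 + 11/20 → 1
L = 29/100 + 11/20 + 1 = 46/25 = 1.84 bits/symbol.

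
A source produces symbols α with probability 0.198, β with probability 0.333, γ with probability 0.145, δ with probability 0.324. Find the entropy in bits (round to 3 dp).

1.922 bits

H = −Σ pᵢ log₂ pᵢ.
−0.198·log₂(0.198) = 0.4626
−0.333·log₂(0.333) = 0.5283
−0.145·log₂(0.145) = 0.4040
−0.324·log₂(0.324) = 0.5268
Sum ≈ 1.9216 → 1.922 bits.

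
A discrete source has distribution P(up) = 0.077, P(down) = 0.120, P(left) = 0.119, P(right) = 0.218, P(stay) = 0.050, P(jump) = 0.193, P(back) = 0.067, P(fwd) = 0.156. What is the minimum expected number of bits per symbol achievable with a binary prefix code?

Repeatedly combine the two least-probable nodes; the expected code length is the sum of the merged weights.
merge 1/20 + 67/1000 → 117/1000
merge 77/1000 + 117/1000 → 97/500
merge 119/1000 + 3/25 → 239/1000
merge 39/250 + 193/1000 → 349/1000
merge 97/500 + 109/500 → 103/250
merge 239/1000 + 349/1000 → 147/250
merge 103/250 + 147/250 → 1
L = 117/1000 + 97/500 + 239/1000 + 349/1000 + 103/250 + 147/250 + 1 = 2899/1000 = 2.899 bits/symbol.

2.899 bits/symbol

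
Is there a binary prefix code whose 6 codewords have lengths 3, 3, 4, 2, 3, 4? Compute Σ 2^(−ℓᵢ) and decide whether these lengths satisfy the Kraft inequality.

With common denominator 2^4 = 16: Σ 2^(−ℓᵢ) = 2/16 + 2/16 + 1/16 + 4/16 + 2/16 + 1/16 = 12/16 = 0.75.
Kraft's inequality requires Σ ≤ 1; here Σ = 0.75 ≤ 1, so such a prefix code exists.

0.75; yes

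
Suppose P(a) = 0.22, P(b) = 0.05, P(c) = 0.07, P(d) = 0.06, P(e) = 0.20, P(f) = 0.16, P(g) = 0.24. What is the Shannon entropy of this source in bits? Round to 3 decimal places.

2.590 bits

H = −Σ pᵢ log₂ pᵢ.
−0.22·log₂(0.22) = 0.4806
−0.05·log₂(0.05) = 0.2161
−0.07·log₂(0.07) = 0.2686
−0.06·log₂(0.06) = 0.2435
−0.20·log₂(0.20) = 0.4644
−0.16·log₂(0.16) = 0.4230
−0.24·log₂(0.24) = 0.4941
Sum ≈ 2.5903 → 2.590 bits.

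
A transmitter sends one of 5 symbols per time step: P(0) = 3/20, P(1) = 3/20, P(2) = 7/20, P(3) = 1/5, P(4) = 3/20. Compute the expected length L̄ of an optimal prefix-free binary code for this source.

Repeatedly combine the two least-probable nodes; the expected code length is the sum of the merged weights.
merge 3/20 + 3/20 → 3/10
merge 3/20 + 1/5 → 7/20
merge 3/10 + 7/20 → 13/20
merge 7/20 + 13/20 → 1
L = 3/10 + 7/20 + 13/20 + 1 = 23/10 = 2.3 bits/symbol.

2.3 bits/symbol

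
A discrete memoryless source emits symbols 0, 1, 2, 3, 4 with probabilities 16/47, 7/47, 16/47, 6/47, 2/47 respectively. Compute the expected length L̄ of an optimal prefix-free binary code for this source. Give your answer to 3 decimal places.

2.149 bits/symbol

Repeatedly combine the two least-probable nodes; the expected code length is the sum of the merged weights.
merge 2/47 + 6/47 → 8/47
merge 7/47 + 8/47 → 15/47
merge 15/47 + 16/47 → 31/47
merge 16/47 + 31/47 → 1
L = 8/47 + 15/47 + 31/47 + 1 = 101/47 ≈ 2.149 bits/symbol.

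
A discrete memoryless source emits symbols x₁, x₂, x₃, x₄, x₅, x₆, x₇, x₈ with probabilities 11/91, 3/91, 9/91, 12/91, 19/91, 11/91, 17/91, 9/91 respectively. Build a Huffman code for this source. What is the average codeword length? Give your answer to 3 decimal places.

Repeatedly combine the two least-probable nodes; the expected code length is the sum of the merged weights.
merge 3/91 + 9/91 → 12/91
merge 9/91 + 11/91 → 20/91
merge 11/91 + 12/91 → 23/91
merge 12/91 + 17/91 → 29/91
merge 19/91 + 20/91 → 3/7
merge 23/91 + 29/91 → 4/7
merge 3/7 + 4/7 → 1
L = 12/91 + 20/91 + 23/91 + 29/91 + 3/7 + 4/7 + 1 = 38/13 ≈ 2.923 bits/symbol.

2.923 bits/symbol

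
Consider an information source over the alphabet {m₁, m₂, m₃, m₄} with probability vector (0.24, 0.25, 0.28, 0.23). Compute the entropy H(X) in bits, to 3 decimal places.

1.996 bits

H = −Σ pᵢ log₂ pᵢ.
−0.24·log₂(0.24) = 0.4941
−0.25·log₂(0.25) = 0.5000
−0.28·log₂(0.28) = 0.5142
−0.23·log₂(0.23) = 0.4877
Sum ≈ 1.9960 → 1.996 bits.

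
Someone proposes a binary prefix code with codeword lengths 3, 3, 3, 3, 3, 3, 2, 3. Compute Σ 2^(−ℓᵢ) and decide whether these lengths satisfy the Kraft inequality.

With common denominator 2^3 = 8: Σ 2^(−ℓᵢ) = 1/8 + 1/8 + 1/8 + 1/8 + 1/8 + 1/8 + 2/8 + 1/8 = 9/8 = 1.125.
Kraft's inequality requires Σ ≤ 1; here Σ = 1.125 > 1, so no such prefix code exists.

1.125; no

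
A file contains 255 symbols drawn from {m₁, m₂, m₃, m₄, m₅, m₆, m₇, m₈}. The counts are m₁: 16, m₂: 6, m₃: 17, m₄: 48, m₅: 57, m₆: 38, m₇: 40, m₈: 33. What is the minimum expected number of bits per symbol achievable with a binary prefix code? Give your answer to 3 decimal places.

2.827 bits/symbol

Probabilities are the counts divided by 255.
Repeatedly combine the two least-probable nodes; the expected code length is the sum of the merged weights.
merge 2/85 + 16/255 → 22/255
merge 1/15 + 22/255 → 13/85
merge 11/85 + 38/255 → 71/255
merge 13/85 + 8/51 → 79/255
merge 16/85 + 19/85 → 7/17
merge 71/255 + 79/255 → 10/17
merge 7/17 + 10/17 → 1
L = 22/255 + 13/85 + 71/255 + 79/255 + 7/17 + 10/17 + 1 = 721/255 ≈ 2.827 bits/symbol.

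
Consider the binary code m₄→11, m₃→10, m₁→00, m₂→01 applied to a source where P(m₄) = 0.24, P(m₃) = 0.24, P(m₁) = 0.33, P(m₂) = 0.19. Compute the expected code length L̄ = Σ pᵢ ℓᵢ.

L̄ = Σ pᵢ·ℓᵢ = 0.24·2 + 0.24·2 + 0.33·2 + 0.19·2 = 2 bits/symbol.

2 bits/symbol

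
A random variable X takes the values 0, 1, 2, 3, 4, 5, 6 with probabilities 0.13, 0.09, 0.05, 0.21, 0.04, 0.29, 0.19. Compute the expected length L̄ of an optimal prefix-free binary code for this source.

Repeatedly combine the two least-probable nodes; the expected code length is the sum of the merged weights.
merge 1/25 + 1/20 → 9/100
merge 9/100 + 9/100 → 9/50
merge 13/100 + 9/50 → 31/100
merge 19/100 + 21/100 → 2/5
merge 29/100 + 31/100 → 3/5
merge 2/5 + 3/5 → 1
L = 9/100 + 9/50 + 31/100 + 2/5 + 3/5 + 1 = 129/50 = 2.58 bits/symbol.

2.58 bits/symbol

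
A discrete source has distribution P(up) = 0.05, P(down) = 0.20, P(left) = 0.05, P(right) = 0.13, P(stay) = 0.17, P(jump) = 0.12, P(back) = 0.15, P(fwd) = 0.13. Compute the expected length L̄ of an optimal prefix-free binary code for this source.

2.9 bits/symbol

Repeatedly combine the two least-probable nodes; the expected code length is the sum of the merged weights.
merge 1/20 + 1/20 → 1/10
merge 1/10 + 3/25 → 11/50
merge 13/100 + 13/100 → 13/50
merge 3/20 + 17/100 → 8/25
merge 1/5 + 11/50 → 21/50
merge 13/50 + 8/25 → 29/50
merge 21/50 + 29/50 → 1
L = 1/10 + 11/50 + 13/50 + 8/25 + 21/50 + 29/50 + 1 = 29/10 = 2.9 bits/symbol.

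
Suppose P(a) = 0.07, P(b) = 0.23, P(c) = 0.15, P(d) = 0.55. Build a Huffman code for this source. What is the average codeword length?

1.67 bits/symbol

Repeatedly combine the two least-probable nodes; the expected code length is the sum of the merged weights.
merge 7/100 + 3/20 → 11/50
merge 11/50 + 23/100 → 9/20
merge 9/20 + 11/20 → 1
L = 11/50 + 9/20 + 1 = 167/100 = 1.67 bits/symbol.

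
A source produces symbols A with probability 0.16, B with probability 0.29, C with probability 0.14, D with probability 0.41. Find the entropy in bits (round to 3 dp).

H = −Σ pᵢ log₂ pᵢ.
−0.16·log₂(0.16) = 0.4230
−0.29·log₂(0.29) = 0.5179
−0.14·log₂(0.14) = 0.3971
−0.41·log₂(0.41) = 0.5274
Sum ≈ 1.8654 → 1.865 bits.

1.865 bits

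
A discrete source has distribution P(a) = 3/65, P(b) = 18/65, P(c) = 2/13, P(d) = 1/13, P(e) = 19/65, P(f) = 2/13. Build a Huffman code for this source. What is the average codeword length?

2.4 bits/symbol

Repeatedly combine the two least-probable nodes; the expected code length is the sum of the merged weights.
merge 3/65 + 1/13 → 8/65
merge 8/65 + 2/13 → 18/65
merge 2/13 + 18/65 → 28/65
merge 18/65 + 19/65 → 37/65
merge 28/65 + 37/65 → 1
L = 8/65 + 18/65 + 28/65 + 37/65 + 1 = 12/5 = 2.4 bits/symbol.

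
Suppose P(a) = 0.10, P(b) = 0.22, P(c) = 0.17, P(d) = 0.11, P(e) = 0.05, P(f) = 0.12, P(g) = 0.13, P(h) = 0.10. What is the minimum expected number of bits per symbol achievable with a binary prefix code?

2.93 bits/symbol

Repeatedly combine the two least-probable nodes; the expected code length is the sum of the merged weights.
merge 1/20 + 1/10 → 3/20
merge 1/10 + 11/100 → 21/100
merge 3/25 + 13/100 → 1/4
merge 3/20 + 17/100 → 8/25
merge 21/100 + 11/50 → 43/100
merge 1/4 + 8/25 → 57/100
merge 43/100 + 57/100 → 1
L = 3/20 + 21/100 + 1/4 + 8/25 + 43/100 + 57/100 + 1 = 293/100 = 2.93 bits/symbol.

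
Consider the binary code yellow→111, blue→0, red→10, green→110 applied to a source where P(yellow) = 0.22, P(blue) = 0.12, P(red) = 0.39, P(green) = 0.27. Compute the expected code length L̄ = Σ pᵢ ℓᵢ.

2.37 bits/symbol

L̄ = Σ pᵢ·ℓᵢ = 0.22·3 + 0.12·1 + 0.39·2 + 0.27·3 = 2.37 bits/symbol.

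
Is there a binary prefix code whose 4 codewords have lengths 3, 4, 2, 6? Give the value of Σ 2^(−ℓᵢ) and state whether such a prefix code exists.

With common denominator 2^6 = 64: Σ 2^(−ℓᵢ) = 8/64 + 4/64 + 16/64 + 1/64 = 29/64 = 0.453125.
Kraft's inequality requires Σ ≤ 1; here Σ = 0.453125 ≤ 1, so such a prefix code exists.

0.453125; yes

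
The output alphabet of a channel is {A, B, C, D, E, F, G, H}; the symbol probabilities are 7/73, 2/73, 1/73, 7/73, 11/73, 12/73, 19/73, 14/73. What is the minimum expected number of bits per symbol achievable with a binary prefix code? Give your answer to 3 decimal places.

Repeatedly combine the two least-probable nodes; the expected code length is the sum of the merged weights.
merge 1/73 + 2/73 → 3/73
merge 3/73 + 7/73 → 10/73
merge 7/73 + 10/73 → 17/73
merge 11/73 + 12/73 → 23/73
merge 14/73 + 17/73 → 31/73
merge 19/73 + 23/73 → 42/73
merge 31/73 + 42/73 → 1
L = 3/73 + 10/73 + 17/73 + 23/73 + 31/73 + 42/73 + 1 = 199/73 ≈ 2.726 bits/symbol.

2.726 bits/symbol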